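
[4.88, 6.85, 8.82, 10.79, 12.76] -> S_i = 4.88 + 1.97*i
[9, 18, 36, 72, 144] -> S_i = 9*2^i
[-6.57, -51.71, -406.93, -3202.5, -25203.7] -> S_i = -6.57*7.87^i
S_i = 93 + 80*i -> [93, 173, 253, 333, 413]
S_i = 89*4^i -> [89, 356, 1424, 5696, 22784]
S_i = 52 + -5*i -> [52, 47, 42, 37, 32]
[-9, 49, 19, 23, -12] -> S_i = Random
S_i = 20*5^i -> [20, 100, 500, 2500, 12500]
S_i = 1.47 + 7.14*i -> [1.47, 8.61, 15.75, 22.89, 30.03]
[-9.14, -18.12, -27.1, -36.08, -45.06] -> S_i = -9.14 + -8.98*i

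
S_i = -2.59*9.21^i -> [-2.59, -23.85, -219.69, -2023.39, -18635.38]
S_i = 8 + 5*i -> [8, 13, 18, 23, 28]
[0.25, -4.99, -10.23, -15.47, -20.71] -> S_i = 0.25 + -5.24*i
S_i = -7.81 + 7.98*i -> [-7.81, 0.17, 8.15, 16.13, 24.11]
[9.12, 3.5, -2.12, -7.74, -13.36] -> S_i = 9.12 + -5.62*i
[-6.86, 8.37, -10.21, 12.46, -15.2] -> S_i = -6.86*(-1.22)^i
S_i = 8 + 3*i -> [8, 11, 14, 17, 20]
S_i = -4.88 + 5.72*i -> [-4.88, 0.84, 6.56, 12.28, 18.0]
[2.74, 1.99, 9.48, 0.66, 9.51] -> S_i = Random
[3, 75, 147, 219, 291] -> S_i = 3 + 72*i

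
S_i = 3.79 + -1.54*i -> [3.79, 2.25, 0.71, -0.83, -2.37]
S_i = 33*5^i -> [33, 165, 825, 4125, 20625]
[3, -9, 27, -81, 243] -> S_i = 3*-3^i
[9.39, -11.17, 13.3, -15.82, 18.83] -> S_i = 9.39*(-1.19)^i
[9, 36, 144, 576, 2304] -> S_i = 9*4^i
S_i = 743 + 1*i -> [743, 744, 745, 746, 747]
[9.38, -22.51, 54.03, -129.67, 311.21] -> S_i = 9.38*(-2.40)^i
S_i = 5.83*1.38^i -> [5.83, 8.05, 11.1, 15.32, 21.14]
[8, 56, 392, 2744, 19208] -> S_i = 8*7^i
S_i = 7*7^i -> [7, 49, 343, 2401, 16807]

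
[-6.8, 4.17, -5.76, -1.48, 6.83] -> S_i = Random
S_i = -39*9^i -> [-39, -351, -3159, -28431, -255879]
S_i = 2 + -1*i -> [2, 1, 0, -1, -2]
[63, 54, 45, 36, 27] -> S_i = 63 + -9*i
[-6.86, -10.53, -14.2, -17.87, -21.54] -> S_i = -6.86 + -3.67*i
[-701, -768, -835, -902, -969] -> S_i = -701 + -67*i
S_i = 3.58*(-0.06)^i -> [3.58, -0.21, 0.01, -0.0, 0.0]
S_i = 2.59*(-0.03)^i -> [2.59, -0.08, 0.0, -0.0, 0.0]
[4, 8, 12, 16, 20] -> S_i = 4 + 4*i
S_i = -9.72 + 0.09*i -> [-9.72, -9.63, -9.54, -9.45, -9.36]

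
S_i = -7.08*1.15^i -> [-7.08, -8.14, -9.36, -10.77, -12.38]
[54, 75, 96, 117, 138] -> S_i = 54 + 21*i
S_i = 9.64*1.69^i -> [9.64, 16.29, 27.53, 46.53, 78.64]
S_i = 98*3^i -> [98, 294, 882, 2646, 7938]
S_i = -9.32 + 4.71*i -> [-9.32, -4.61, 0.1, 4.81, 9.52]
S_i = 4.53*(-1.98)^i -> [4.53, -8.97, 17.76, -35.16, 69.62]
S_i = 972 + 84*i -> [972, 1056, 1140, 1224, 1308]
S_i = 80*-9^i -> [80, -720, 6480, -58320, 524880]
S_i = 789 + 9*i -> [789, 798, 807, 816, 825]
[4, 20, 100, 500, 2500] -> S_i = 4*5^i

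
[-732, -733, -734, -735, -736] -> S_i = -732 + -1*i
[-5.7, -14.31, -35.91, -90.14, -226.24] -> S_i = -5.70*2.51^i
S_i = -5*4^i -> [-5, -20, -80, -320, -1280]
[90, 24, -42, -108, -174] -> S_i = 90 + -66*i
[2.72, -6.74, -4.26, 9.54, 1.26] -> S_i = Random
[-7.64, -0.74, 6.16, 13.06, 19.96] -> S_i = -7.64 + 6.90*i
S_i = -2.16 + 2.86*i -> [-2.16, 0.7, 3.56, 6.42, 9.28]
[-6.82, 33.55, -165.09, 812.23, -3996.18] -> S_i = -6.82*(-4.92)^i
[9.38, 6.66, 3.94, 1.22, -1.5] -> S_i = 9.38 + -2.72*i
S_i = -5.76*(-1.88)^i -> [-5.76, 10.83, -20.36, 38.27, -71.95]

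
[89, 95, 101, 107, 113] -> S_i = 89 + 6*i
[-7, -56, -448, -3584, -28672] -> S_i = -7*8^i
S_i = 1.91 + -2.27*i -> [1.91, -0.36, -2.63, -4.9, -7.17]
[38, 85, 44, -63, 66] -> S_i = Random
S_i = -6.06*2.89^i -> [-6.06, -17.51, -50.61, -146.27, -422.73]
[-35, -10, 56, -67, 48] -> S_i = Random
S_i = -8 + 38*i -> [-8, 30, 68, 106, 144]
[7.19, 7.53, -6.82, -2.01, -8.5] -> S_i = Random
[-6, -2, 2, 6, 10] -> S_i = -6 + 4*i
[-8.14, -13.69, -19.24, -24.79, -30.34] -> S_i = -8.14 + -5.55*i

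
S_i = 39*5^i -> [39, 195, 975, 4875, 24375]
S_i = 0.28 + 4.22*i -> [0.28, 4.5, 8.72, 12.94, 17.16]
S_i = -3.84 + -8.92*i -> [-3.84, -12.76, -21.68, -30.6, -39.52]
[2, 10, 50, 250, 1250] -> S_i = 2*5^i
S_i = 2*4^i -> [2, 8, 32, 128, 512]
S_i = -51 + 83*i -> [-51, 32, 115, 198, 281]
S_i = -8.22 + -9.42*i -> [-8.22, -17.64, -27.06, -36.48, -45.9]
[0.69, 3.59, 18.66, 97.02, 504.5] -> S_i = 0.69*5.20^i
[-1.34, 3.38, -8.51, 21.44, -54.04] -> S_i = -1.34*(-2.52)^i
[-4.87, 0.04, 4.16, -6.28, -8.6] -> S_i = Random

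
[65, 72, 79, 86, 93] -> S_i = 65 + 7*i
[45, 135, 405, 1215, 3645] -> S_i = 45*3^i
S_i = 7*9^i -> [7, 63, 567, 5103, 45927]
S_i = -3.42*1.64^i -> [-3.42, -5.61, -9.2, -15.09, -24.74]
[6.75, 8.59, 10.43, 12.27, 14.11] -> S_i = 6.75 + 1.84*i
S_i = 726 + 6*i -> [726, 732, 738, 744, 750]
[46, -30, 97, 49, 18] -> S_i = Random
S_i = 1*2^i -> [1, 2, 4, 8, 16]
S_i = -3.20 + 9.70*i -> [-3.2, 6.5, 16.2, 25.9, 35.6]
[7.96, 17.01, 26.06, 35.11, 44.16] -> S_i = 7.96 + 9.05*i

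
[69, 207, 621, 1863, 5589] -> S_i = 69*3^i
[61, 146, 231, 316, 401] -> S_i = 61 + 85*i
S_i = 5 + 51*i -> [5, 56, 107, 158, 209]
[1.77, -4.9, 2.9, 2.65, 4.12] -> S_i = Random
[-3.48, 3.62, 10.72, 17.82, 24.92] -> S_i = -3.48 + 7.10*i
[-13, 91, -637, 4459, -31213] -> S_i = -13*-7^i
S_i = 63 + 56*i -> [63, 119, 175, 231, 287]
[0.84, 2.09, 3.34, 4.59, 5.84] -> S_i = 0.84 + 1.25*i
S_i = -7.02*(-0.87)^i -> [-7.02, 6.11, -5.31, 4.62, -4.02]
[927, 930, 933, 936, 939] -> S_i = 927 + 3*i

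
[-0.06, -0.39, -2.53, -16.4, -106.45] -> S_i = -0.06*6.49^i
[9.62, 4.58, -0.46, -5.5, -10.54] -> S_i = 9.62 + -5.04*i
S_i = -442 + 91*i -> [-442, -351, -260, -169, -78]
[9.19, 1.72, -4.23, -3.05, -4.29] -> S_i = Random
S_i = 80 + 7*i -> [80, 87, 94, 101, 108]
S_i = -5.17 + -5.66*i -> [-5.17, -10.83, -16.49, -22.15, -27.81]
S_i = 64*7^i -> [64, 448, 3136, 21952, 153664]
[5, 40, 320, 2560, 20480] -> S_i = 5*8^i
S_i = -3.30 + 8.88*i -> [-3.3, 5.58, 14.46, 23.34, 32.22]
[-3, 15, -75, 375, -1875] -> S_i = -3*-5^i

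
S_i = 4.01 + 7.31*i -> [4.01, 11.32, 18.63, 25.94, 33.25]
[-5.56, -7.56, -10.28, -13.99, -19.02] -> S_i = -5.56*1.36^i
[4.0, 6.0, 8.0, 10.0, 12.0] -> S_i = 4.00 + 2.00*i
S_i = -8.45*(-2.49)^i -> [-8.45, 21.04, -52.39, 130.45, -324.83]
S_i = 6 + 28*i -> [6, 34, 62, 90, 118]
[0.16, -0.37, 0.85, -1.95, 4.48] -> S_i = 0.16*(-2.30)^i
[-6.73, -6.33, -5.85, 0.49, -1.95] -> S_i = Random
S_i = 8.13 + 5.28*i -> [8.13, 13.41, 18.69, 23.97, 29.25]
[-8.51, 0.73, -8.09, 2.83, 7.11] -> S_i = Random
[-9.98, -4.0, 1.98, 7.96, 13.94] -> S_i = -9.98 + 5.98*i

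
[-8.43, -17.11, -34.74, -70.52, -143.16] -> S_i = -8.43*2.03^i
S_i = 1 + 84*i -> [1, 85, 169, 253, 337]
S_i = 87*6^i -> [87, 522, 3132, 18792, 112752]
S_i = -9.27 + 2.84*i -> [-9.27, -6.43, -3.59, -0.75, 2.09]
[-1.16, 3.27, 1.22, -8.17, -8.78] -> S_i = Random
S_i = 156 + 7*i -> [156, 163, 170, 177, 184]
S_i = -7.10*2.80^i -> [-7.1, -19.88, -55.66, -155.86, -436.41]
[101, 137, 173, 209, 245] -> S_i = 101 + 36*i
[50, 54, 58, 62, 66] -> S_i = 50 + 4*i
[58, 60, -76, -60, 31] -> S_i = Random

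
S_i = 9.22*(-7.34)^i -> [9.22, -67.67, 496.73, -3646.02, 26761.79]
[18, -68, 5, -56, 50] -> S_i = Random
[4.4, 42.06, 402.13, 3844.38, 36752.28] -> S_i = 4.40*9.56^i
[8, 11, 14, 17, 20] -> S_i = 8 + 3*i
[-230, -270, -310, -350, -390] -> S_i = -230 + -40*i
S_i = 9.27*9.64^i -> [9.27, 89.36, 861.46, 8304.45, 80054.89]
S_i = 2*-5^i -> [2, -10, 50, -250, 1250]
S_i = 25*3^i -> [25, 75, 225, 675, 2025]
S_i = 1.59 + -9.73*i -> [1.59, -8.14, -17.87, -27.6, -37.33]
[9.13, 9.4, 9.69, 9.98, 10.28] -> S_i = 9.13*1.03^i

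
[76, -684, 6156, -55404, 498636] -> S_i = 76*-9^i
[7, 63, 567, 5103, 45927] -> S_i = 7*9^i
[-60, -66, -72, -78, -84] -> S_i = -60 + -6*i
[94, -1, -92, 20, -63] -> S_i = Random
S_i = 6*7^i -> [6, 42, 294, 2058, 14406]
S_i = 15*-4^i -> [15, -60, 240, -960, 3840]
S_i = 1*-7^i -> [1, -7, 49, -343, 2401]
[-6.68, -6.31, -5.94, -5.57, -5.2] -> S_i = -6.68 + 0.37*i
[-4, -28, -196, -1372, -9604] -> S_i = -4*7^i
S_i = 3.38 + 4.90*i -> [3.38, 8.28, 13.18, 18.08, 22.98]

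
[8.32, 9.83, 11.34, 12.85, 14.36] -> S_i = 8.32 + 1.51*i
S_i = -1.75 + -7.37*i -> [-1.75, -9.12, -16.49, -23.86, -31.23]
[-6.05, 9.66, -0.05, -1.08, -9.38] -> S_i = Random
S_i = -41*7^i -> [-41, -287, -2009, -14063, -98441]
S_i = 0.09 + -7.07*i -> [0.09, -6.98, -14.05, -21.12, -28.19]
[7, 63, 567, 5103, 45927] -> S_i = 7*9^i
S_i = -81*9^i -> [-81, -729, -6561, -59049, -531441]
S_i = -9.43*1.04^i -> [-9.43, -9.81, -10.2, -10.61, -11.03]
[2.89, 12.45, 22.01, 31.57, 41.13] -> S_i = 2.89 + 9.56*i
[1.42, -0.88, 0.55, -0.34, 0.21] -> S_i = 1.42*(-0.62)^i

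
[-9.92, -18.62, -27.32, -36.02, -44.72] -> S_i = -9.92 + -8.70*i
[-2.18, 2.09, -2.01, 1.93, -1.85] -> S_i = -2.18*(-0.96)^i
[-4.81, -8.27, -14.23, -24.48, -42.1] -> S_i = -4.81*1.72^i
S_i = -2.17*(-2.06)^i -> [-2.17, 4.47, -9.21, 18.97, -39.08]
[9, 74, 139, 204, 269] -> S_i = 9 + 65*i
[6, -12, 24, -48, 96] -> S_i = 6*-2^i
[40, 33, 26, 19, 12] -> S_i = 40 + -7*i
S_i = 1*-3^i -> [1, -3, 9, -27, 81]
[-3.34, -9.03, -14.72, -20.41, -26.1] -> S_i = -3.34 + -5.69*i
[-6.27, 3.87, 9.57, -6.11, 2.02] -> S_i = Random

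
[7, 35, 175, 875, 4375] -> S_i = 7*5^i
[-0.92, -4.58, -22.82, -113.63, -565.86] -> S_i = -0.92*4.98^i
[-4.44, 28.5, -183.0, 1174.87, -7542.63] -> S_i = -4.44*(-6.42)^i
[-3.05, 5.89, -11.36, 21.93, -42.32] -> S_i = -3.05*(-1.93)^i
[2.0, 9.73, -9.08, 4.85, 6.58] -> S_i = Random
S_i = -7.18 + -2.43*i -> [-7.18, -9.61, -12.04, -14.47, -16.9]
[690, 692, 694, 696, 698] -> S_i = 690 + 2*i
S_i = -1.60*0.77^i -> [-1.6, -1.23, -0.95, -0.73, -0.56]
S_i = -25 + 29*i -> [-25, 4, 33, 62, 91]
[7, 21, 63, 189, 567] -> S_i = 7*3^i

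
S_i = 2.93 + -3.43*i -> [2.93, -0.5, -3.93, -7.36, -10.79]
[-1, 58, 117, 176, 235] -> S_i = -1 + 59*i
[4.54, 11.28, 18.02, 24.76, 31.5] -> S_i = 4.54 + 6.74*i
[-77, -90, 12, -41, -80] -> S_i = Random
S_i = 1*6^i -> [1, 6, 36, 216, 1296]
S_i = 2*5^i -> [2, 10, 50, 250, 1250]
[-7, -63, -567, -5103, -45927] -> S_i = -7*9^i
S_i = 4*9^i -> [4, 36, 324, 2916, 26244]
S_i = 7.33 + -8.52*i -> [7.33, -1.19, -9.71, -18.23, -26.75]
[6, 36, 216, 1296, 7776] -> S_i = 6*6^i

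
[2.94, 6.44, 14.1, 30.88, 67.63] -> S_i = 2.94*2.19^i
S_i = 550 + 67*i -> [550, 617, 684, 751, 818]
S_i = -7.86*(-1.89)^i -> [-7.86, 14.86, -28.08, 53.06, -100.29]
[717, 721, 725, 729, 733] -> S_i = 717 + 4*i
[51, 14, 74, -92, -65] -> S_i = Random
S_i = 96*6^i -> [96, 576, 3456, 20736, 124416]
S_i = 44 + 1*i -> [44, 45, 46, 47, 48]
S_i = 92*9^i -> [92, 828, 7452, 67068, 603612]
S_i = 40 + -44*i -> [40, -4, -48, -92, -136]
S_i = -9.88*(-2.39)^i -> [-9.88, 23.61, -56.44, 134.88, -322.37]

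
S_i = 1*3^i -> [1, 3, 9, 27, 81]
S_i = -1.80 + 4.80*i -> [-1.8, 3.0, 7.8, 12.6, 17.4]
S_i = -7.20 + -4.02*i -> [-7.2, -11.22, -15.24, -19.26, -23.28]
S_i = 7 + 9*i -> [7, 16, 25, 34, 43]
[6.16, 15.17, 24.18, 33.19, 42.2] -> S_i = 6.16 + 9.01*i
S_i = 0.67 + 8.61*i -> [0.67, 9.28, 17.89, 26.5, 35.11]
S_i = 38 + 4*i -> [38, 42, 46, 50, 54]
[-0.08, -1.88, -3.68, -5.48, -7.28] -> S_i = -0.08 + -1.80*i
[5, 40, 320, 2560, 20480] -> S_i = 5*8^i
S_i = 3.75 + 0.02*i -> [3.75, 3.77, 3.79, 3.81, 3.83]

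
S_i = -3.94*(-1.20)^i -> [-3.94, 4.73, -5.67, 6.81, -8.17]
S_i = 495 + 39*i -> [495, 534, 573, 612, 651]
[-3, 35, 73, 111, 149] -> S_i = -3 + 38*i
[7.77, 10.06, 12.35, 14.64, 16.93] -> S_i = 7.77 + 2.29*i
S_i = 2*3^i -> [2, 6, 18, 54, 162]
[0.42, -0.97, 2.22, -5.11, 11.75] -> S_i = 0.42*(-2.30)^i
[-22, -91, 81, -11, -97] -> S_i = Random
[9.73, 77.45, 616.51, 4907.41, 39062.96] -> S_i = 9.73*7.96^i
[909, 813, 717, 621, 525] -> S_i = 909 + -96*i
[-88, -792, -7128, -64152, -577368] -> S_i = -88*9^i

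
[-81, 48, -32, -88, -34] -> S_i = Random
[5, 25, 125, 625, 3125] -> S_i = 5*5^i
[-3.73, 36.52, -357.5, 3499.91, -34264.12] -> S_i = -3.73*(-9.79)^i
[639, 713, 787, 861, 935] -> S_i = 639 + 74*i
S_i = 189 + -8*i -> [189, 181, 173, 165, 157]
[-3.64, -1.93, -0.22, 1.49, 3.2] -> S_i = -3.64 + 1.71*i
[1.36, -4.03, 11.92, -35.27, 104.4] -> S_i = 1.36*(-2.96)^i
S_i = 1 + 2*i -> [1, 3, 5, 7, 9]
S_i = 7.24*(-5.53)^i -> [7.24, -40.04, 221.41, -1224.37, 6770.79]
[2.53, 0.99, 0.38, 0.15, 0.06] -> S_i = 2.53*0.39^i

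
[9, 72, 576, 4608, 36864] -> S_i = 9*8^i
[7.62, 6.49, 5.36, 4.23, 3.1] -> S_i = 7.62 + -1.13*i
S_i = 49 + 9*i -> [49, 58, 67, 76, 85]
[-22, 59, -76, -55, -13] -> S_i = Random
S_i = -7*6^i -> [-7, -42, -252, -1512, -9072]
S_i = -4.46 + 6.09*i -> [-4.46, 1.63, 7.72, 13.81, 19.9]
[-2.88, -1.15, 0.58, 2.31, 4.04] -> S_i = -2.88 + 1.73*i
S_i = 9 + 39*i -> [9, 48, 87, 126, 165]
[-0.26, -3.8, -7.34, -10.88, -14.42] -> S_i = -0.26 + -3.54*i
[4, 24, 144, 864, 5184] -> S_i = 4*6^i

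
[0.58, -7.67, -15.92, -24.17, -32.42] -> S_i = 0.58 + -8.25*i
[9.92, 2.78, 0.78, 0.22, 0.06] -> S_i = 9.92*0.28^i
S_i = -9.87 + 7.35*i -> [-9.87, -2.52, 4.83, 12.18, 19.53]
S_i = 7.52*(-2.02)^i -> [7.52, -15.19, 30.68, -61.98, 125.21]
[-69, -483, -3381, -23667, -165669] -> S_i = -69*7^i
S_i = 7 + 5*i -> [7, 12, 17, 22, 27]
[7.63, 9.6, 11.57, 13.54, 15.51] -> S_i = 7.63 + 1.97*i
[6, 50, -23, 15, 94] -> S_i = Random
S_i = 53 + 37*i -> [53, 90, 127, 164, 201]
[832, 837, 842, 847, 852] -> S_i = 832 + 5*i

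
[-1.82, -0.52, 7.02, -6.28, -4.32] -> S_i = Random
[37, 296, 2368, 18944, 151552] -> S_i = 37*8^i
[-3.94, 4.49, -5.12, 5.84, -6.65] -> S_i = -3.94*(-1.14)^i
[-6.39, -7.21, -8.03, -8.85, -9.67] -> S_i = -6.39 + -0.82*i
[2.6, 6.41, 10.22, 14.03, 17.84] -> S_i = 2.60 + 3.81*i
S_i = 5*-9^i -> [5, -45, 405, -3645, 32805]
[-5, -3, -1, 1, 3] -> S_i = -5 + 2*i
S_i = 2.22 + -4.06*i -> [2.22, -1.84, -5.9, -9.96, -14.02]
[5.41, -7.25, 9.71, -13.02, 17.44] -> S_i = 5.41*(-1.34)^i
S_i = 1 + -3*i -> [1, -2, -5, -8, -11]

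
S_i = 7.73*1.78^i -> [7.73, 13.76, 24.49, 43.6, 77.6]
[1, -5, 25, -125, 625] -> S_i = 1*-5^i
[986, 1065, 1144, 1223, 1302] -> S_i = 986 + 79*i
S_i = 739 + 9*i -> [739, 748, 757, 766, 775]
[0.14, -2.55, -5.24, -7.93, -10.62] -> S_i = 0.14 + -2.69*i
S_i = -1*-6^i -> [-1, 6, -36, 216, -1296]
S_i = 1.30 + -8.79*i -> [1.3, -7.49, -16.28, -25.07, -33.86]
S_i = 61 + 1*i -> [61, 62, 63, 64, 65]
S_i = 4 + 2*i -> [4, 6, 8, 10, 12]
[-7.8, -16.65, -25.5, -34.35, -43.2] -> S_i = -7.80 + -8.85*i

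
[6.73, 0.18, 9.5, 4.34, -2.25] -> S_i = Random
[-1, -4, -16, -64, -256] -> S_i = -1*4^i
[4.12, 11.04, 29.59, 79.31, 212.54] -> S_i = 4.12*2.68^i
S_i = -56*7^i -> [-56, -392, -2744, -19208, -134456]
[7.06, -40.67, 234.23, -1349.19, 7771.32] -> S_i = 7.06*(-5.76)^i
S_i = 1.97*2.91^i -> [1.97, 5.73, 16.68, 48.55, 141.27]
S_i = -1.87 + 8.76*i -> [-1.87, 6.89, 15.65, 24.41, 33.17]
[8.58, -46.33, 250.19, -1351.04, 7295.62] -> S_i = 8.58*(-5.40)^i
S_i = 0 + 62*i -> [0, 62, 124, 186, 248]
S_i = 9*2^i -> [9, 18, 36, 72, 144]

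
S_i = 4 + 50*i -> [4, 54, 104, 154, 204]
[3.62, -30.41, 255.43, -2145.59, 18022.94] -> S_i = 3.62*(-8.40)^i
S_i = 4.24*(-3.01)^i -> [4.24, -12.76, 38.41, -115.63, 348.04]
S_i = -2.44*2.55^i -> [-2.44, -6.22, -15.87, -40.46, -103.17]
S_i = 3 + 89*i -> [3, 92, 181, 270, 359]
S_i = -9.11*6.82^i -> [-9.11, -62.13, -423.73, -2889.82, -19708.6]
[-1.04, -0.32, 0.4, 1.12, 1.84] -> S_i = -1.04 + 0.72*i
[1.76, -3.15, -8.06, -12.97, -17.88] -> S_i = 1.76 + -4.91*i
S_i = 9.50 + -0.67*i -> [9.5, 8.83, 8.16, 7.49, 6.82]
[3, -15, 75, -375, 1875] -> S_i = 3*-5^i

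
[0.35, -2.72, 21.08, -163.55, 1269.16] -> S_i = 0.35*(-7.76)^i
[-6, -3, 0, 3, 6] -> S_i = -6 + 3*i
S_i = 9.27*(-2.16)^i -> [9.27, -20.02, 43.25, -93.42, 201.79]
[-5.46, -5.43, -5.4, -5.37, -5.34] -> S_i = -5.46 + 0.03*i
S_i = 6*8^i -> [6, 48, 384, 3072, 24576]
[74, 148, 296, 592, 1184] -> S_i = 74*2^i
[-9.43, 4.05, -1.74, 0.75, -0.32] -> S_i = -9.43*(-0.43)^i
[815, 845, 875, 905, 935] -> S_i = 815 + 30*i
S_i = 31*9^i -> [31, 279, 2511, 22599, 203391]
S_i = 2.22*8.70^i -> [2.22, 19.31, 168.03, 1461.88, 12718.33]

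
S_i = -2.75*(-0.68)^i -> [-2.75, 1.87, -1.27, 0.86, -0.59]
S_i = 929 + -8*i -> [929, 921, 913, 905, 897]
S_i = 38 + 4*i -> [38, 42, 46, 50, 54]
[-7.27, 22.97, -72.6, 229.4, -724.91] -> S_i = -7.27*(-3.16)^i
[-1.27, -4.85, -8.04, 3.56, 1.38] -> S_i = Random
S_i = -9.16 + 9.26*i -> [-9.16, 0.1, 9.36, 18.62, 27.88]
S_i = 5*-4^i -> [5, -20, 80, -320, 1280]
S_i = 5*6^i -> [5, 30, 180, 1080, 6480]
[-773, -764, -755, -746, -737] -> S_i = -773 + 9*i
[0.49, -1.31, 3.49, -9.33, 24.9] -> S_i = 0.49*(-2.67)^i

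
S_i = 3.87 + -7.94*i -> [3.87, -4.07, -12.01, -19.95, -27.89]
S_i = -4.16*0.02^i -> [-4.16, -0.08, -0.0, -0.0, -0.0]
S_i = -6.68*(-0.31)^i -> [-6.68, 2.07, -0.64, 0.2, -0.06]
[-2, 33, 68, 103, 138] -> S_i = -2 + 35*i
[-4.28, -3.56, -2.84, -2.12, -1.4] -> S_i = -4.28 + 0.72*i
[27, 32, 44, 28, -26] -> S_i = Random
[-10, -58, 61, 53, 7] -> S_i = Random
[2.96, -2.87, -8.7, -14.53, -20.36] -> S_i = 2.96 + -5.83*i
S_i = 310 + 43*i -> [310, 353, 396, 439, 482]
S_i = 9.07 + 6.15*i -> [9.07, 15.22, 21.37, 27.52, 33.67]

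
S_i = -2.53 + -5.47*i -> [-2.53, -8.0, -13.47, -18.94, -24.41]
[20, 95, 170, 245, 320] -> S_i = 20 + 75*i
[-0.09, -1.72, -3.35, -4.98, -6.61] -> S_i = -0.09 + -1.63*i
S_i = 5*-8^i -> [5, -40, 320, -2560, 20480]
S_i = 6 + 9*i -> [6, 15, 24, 33, 42]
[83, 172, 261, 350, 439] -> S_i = 83 + 89*i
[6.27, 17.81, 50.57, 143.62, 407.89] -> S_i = 6.27*2.84^i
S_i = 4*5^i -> [4, 20, 100, 500, 2500]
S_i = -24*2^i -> [-24, -48, -96, -192, -384]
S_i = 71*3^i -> [71, 213, 639, 1917, 5751]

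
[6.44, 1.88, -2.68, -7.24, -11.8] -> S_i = 6.44 + -4.56*i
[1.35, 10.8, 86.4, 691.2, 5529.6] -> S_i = 1.35*8.00^i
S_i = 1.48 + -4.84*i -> [1.48, -3.36, -8.2, -13.04, -17.88]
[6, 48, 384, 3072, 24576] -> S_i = 6*8^i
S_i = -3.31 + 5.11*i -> [-3.31, 1.8, 6.91, 12.02, 17.13]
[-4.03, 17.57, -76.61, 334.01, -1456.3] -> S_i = -4.03*(-4.36)^i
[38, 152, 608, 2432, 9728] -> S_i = 38*4^i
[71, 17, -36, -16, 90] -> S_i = Random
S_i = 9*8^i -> [9, 72, 576, 4608, 36864]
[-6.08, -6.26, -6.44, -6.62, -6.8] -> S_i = -6.08 + -0.18*i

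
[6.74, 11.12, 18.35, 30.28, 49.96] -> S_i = 6.74*1.65^i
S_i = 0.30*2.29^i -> [0.3, 0.69, 1.57, 3.6, 8.25]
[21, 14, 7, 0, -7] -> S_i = 21 + -7*i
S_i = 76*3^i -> [76, 228, 684, 2052, 6156]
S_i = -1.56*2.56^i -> [-1.56, -3.99, -10.22, -26.17, -67.0]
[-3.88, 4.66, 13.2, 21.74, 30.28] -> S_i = -3.88 + 8.54*i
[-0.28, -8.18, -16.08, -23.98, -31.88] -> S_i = -0.28 + -7.90*i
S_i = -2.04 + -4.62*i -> [-2.04, -6.66, -11.28, -15.9, -20.52]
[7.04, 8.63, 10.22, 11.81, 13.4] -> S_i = 7.04 + 1.59*i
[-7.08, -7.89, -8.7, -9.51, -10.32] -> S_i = -7.08 + -0.81*i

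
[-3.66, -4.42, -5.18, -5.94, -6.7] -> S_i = -3.66 + -0.76*i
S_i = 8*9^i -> [8, 72, 648, 5832, 52488]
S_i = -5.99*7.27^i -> [-5.99, -43.55, -316.59, -2301.6, -16732.64]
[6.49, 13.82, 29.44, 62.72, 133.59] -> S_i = 6.49*2.13^i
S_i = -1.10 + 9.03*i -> [-1.1, 7.93, 16.96, 25.99, 35.02]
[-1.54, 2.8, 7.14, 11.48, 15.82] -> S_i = -1.54 + 4.34*i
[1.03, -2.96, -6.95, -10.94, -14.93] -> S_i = 1.03 + -3.99*i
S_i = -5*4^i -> [-5, -20, -80, -320, -1280]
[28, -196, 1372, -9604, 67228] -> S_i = 28*-7^i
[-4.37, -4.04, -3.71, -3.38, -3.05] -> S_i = -4.37 + 0.33*i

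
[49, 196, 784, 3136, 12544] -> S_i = 49*4^i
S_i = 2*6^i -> [2, 12, 72, 432, 2592]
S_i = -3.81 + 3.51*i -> [-3.81, -0.3, 3.21, 6.72, 10.23]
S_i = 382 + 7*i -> [382, 389, 396, 403, 410]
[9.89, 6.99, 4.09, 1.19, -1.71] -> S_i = 9.89 + -2.90*i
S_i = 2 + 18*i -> [2, 20, 38, 56, 74]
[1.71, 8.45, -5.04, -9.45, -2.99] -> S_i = Random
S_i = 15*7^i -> [15, 105, 735, 5145, 36015]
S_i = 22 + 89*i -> [22, 111, 200, 289, 378]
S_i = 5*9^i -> [5, 45, 405, 3645, 32805]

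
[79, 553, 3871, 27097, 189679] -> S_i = 79*7^i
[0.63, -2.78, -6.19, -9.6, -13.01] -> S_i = 0.63 + -3.41*i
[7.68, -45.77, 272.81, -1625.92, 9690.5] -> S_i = 7.68*(-5.96)^i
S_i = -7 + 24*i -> [-7, 17, 41, 65, 89]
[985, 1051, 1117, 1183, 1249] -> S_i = 985 + 66*i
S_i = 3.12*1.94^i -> [3.12, 6.05, 11.74, 22.78, 44.19]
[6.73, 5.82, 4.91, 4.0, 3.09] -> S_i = 6.73 + -0.91*i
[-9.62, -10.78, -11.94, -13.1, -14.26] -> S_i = -9.62 + -1.16*i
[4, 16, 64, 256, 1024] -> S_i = 4*4^i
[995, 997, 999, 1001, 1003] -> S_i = 995 + 2*i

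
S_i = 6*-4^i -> [6, -24, 96, -384, 1536]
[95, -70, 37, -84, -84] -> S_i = Random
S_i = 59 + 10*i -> [59, 69, 79, 89, 99]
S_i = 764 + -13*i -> [764, 751, 738, 725, 712]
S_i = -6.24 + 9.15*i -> [-6.24, 2.91, 12.06, 21.21, 30.36]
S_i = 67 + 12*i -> [67, 79, 91, 103, 115]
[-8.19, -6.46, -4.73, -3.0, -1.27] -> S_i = -8.19 + 1.73*i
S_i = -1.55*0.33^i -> [-1.55, -0.51, -0.17, -0.06, -0.02]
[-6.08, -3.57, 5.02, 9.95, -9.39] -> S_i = Random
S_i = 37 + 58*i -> [37, 95, 153, 211, 269]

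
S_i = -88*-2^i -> [-88, 176, -352, 704, -1408]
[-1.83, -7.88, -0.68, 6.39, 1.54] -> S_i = Random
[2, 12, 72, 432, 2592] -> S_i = 2*6^i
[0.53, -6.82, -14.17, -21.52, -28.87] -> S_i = 0.53 + -7.35*i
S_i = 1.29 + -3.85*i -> [1.29, -2.56, -6.41, -10.26, -14.11]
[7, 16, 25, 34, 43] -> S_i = 7 + 9*i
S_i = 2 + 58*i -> [2, 60, 118, 176, 234]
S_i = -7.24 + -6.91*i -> [-7.24, -14.15, -21.06, -27.97, -34.88]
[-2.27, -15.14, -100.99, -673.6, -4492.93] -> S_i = -2.27*6.67^i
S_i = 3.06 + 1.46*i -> [3.06, 4.52, 5.98, 7.44, 8.9]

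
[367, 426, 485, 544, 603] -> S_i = 367 + 59*i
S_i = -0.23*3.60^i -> [-0.23, -0.83, -2.98, -10.73, -38.63]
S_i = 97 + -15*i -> [97, 82, 67, 52, 37]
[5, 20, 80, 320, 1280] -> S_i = 5*4^i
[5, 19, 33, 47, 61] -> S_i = 5 + 14*i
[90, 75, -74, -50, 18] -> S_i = Random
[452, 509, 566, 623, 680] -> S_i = 452 + 57*i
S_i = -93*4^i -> [-93, -372, -1488, -5952, -23808]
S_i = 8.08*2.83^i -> [8.08, 22.87, 64.71, 183.13, 518.27]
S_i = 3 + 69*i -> [3, 72, 141, 210, 279]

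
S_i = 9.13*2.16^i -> [9.13, 19.72, 42.6, 92.01, 198.74]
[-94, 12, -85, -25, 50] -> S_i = Random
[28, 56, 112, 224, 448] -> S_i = 28*2^i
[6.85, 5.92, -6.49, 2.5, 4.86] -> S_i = Random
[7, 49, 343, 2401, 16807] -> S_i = 7*7^i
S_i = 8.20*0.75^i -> [8.2, 6.15, 4.61, 3.46, 2.59]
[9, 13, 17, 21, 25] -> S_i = 9 + 4*i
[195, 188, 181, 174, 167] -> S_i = 195 + -7*i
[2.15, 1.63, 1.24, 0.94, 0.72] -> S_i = 2.15*0.76^i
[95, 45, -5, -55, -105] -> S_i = 95 + -50*i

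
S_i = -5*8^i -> [-5, -40, -320, -2560, -20480]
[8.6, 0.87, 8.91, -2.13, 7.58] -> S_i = Random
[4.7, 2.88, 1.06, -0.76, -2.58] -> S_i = 4.70 + -1.82*i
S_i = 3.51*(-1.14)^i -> [3.51, -4.0, 4.56, -5.2, 5.93]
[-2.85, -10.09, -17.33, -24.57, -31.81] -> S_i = -2.85 + -7.24*i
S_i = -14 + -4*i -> [-14, -18, -22, -26, -30]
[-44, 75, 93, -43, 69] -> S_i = Random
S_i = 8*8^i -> [8, 64, 512, 4096, 32768]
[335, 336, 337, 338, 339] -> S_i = 335 + 1*i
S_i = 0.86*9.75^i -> [0.86, 8.38, 81.75, 797.1, 7771.72]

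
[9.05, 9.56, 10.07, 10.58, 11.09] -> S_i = 9.05 + 0.51*i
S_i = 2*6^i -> [2, 12, 72, 432, 2592]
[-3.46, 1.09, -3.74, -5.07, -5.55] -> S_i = Random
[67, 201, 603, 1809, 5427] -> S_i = 67*3^i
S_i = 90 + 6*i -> [90, 96, 102, 108, 114]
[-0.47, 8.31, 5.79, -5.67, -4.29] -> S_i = Random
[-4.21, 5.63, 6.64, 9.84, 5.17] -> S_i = Random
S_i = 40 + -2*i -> [40, 38, 36, 34, 32]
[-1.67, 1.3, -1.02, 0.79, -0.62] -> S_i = -1.67*(-0.78)^i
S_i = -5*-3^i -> [-5, 15, -45, 135, -405]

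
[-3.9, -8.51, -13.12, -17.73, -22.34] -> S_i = -3.90 + -4.61*i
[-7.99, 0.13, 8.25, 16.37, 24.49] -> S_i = -7.99 + 8.12*i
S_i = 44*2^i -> [44, 88, 176, 352, 704]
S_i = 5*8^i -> [5, 40, 320, 2560, 20480]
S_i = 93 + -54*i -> [93, 39, -15, -69, -123]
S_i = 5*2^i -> [5, 10, 20, 40, 80]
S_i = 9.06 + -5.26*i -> [9.06, 3.8, -1.46, -6.72, -11.98]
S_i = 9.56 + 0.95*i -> [9.56, 10.51, 11.46, 12.41, 13.36]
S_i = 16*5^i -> [16, 80, 400, 2000, 10000]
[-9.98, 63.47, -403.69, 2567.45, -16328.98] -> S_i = -9.98*(-6.36)^i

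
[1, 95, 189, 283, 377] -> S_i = 1 + 94*i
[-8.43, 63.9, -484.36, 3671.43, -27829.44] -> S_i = -8.43*(-7.58)^i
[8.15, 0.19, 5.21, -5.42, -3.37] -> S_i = Random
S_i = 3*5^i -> [3, 15, 75, 375, 1875]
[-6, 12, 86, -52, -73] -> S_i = Random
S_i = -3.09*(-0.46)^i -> [-3.09, 1.42, -0.65, 0.3, -0.14]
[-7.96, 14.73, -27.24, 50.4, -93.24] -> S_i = -7.96*(-1.85)^i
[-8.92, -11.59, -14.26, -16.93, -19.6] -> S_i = -8.92 + -2.67*i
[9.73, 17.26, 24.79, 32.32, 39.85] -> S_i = 9.73 + 7.53*i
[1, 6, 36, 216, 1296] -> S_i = 1*6^i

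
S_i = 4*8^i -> [4, 32, 256, 2048, 16384]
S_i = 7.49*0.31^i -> [7.49, 2.32, 0.72, 0.22, 0.07]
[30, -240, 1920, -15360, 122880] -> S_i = 30*-8^i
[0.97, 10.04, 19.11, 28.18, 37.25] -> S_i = 0.97 + 9.07*i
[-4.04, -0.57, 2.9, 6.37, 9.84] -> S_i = -4.04 + 3.47*i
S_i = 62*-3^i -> [62, -186, 558, -1674, 5022]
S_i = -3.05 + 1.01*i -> [-3.05, -2.04, -1.03, -0.02, 0.99]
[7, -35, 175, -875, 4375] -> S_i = 7*-5^i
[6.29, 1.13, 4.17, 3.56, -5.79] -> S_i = Random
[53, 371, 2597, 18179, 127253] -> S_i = 53*7^i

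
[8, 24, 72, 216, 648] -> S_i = 8*3^i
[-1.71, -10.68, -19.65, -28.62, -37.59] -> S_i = -1.71 + -8.97*i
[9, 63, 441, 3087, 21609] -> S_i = 9*7^i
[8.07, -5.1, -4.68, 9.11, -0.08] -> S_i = Random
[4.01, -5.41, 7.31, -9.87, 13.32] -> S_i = 4.01*(-1.35)^i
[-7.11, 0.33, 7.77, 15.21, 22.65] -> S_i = -7.11 + 7.44*i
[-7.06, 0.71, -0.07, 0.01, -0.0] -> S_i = -7.06*(-0.10)^i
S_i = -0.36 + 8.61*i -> [-0.36, 8.25, 16.86, 25.47, 34.08]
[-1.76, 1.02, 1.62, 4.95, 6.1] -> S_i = Random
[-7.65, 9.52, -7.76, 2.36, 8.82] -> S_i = Random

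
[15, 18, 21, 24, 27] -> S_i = 15 + 3*i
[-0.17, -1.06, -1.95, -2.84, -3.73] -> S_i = -0.17 + -0.89*i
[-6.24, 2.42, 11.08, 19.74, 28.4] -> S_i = -6.24 + 8.66*i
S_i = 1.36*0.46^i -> [1.36, 0.63, 0.29, 0.13, 0.06]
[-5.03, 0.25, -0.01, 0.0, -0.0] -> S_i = -5.03*(-0.05)^i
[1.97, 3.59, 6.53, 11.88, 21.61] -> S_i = 1.97*1.82^i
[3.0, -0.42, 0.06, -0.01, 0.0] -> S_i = 3.00*(-0.14)^i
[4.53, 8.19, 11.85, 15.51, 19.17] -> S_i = 4.53 + 3.66*i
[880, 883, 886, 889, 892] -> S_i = 880 + 3*i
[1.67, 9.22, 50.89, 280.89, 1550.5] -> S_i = 1.67*5.52^i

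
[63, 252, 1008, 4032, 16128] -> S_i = 63*4^i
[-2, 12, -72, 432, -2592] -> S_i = -2*-6^i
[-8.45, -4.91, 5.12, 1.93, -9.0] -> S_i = Random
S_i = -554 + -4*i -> [-554, -558, -562, -566, -570]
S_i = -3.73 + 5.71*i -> [-3.73, 1.98, 7.69, 13.4, 19.11]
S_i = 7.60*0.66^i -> [7.6, 5.02, 3.31, 2.18, 1.44]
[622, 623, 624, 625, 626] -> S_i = 622 + 1*i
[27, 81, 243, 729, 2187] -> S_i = 27*3^i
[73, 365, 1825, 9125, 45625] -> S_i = 73*5^i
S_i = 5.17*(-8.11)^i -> [5.17, -41.93, 340.04, -2757.74, 22365.26]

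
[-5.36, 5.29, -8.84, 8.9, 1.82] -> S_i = Random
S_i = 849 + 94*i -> [849, 943, 1037, 1131, 1225]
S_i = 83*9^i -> [83, 747, 6723, 60507, 544563]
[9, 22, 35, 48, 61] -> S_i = 9 + 13*i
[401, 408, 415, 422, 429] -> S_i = 401 + 7*i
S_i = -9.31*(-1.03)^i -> [-9.31, 9.59, -9.88, 10.17, -10.48]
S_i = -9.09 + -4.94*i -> [-9.09, -14.03, -18.97, -23.91, -28.85]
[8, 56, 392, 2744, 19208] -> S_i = 8*7^i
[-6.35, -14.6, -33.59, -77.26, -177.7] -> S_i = -6.35*2.30^i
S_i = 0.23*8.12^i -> [0.23, 1.87, 15.16, 123.14, 999.89]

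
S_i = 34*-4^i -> [34, -136, 544, -2176, 8704]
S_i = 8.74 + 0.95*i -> [8.74, 9.69, 10.64, 11.59, 12.54]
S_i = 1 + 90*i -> [1, 91, 181, 271, 361]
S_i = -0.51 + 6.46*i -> [-0.51, 5.95, 12.41, 18.87, 25.33]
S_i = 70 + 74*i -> [70, 144, 218, 292, 366]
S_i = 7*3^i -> [7, 21, 63, 189, 567]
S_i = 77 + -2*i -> [77, 75, 73, 71, 69]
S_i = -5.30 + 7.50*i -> [-5.3, 2.2, 9.7, 17.2, 24.7]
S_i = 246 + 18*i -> [246, 264, 282, 300, 318]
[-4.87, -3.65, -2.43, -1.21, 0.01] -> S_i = -4.87 + 1.22*i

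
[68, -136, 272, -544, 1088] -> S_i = 68*-2^i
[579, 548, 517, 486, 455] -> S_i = 579 + -31*i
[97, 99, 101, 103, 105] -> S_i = 97 + 2*i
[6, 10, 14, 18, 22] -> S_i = 6 + 4*i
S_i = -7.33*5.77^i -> [-7.33, -42.29, -244.04, -1408.09, -8124.7]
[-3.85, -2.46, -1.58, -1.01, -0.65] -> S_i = -3.85*0.64^i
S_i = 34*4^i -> [34, 136, 544, 2176, 8704]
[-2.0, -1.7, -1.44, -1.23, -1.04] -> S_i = -2.00*0.85^i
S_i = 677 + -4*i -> [677, 673, 669, 665, 661]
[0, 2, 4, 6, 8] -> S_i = 0 + 2*i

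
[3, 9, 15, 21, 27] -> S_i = 3 + 6*i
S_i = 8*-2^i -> [8, -16, 32, -64, 128]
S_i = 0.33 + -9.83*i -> [0.33, -9.5, -19.33, -29.16, -38.99]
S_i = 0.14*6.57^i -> [0.14, 0.92, 6.04, 39.7, 260.85]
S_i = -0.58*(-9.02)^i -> [-0.58, 5.23, -47.19, 425.65, -3839.32]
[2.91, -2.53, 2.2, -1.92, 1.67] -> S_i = 2.91*(-0.87)^i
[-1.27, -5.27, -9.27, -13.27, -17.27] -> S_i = -1.27 + -4.00*i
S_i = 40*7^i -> [40, 280, 1960, 13720, 96040]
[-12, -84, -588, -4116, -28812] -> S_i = -12*7^i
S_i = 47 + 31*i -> [47, 78, 109, 140, 171]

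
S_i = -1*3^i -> [-1, -3, -9, -27, -81]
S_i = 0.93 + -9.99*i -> [0.93, -9.06, -19.05, -29.04, -39.03]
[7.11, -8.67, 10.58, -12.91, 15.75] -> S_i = 7.11*(-1.22)^i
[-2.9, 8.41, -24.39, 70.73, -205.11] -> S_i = -2.90*(-2.90)^i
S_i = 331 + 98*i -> [331, 429, 527, 625, 723]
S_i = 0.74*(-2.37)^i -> [0.74, -1.75, 4.16, -9.85, 23.35]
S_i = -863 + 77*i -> [-863, -786, -709, -632, -555]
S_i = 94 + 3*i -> [94, 97, 100, 103, 106]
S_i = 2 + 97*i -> [2, 99, 196, 293, 390]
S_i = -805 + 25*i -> [-805, -780, -755, -730, -705]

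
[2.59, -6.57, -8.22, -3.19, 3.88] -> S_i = Random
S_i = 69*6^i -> [69, 414, 2484, 14904, 89424]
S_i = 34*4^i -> [34, 136, 544, 2176, 8704]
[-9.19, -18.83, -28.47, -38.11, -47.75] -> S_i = -9.19 + -9.64*i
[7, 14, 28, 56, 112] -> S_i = 7*2^i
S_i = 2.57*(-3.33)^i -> [2.57, -8.56, 28.5, -94.9, 316.02]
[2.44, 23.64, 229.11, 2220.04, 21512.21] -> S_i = 2.44*9.69^i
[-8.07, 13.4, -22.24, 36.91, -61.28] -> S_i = -8.07*(-1.66)^i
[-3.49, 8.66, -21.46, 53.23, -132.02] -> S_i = -3.49*(-2.48)^i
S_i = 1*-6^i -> [1, -6, 36, -216, 1296]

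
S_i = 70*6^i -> [70, 420, 2520, 15120, 90720]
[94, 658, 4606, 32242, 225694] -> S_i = 94*7^i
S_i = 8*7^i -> [8, 56, 392, 2744, 19208]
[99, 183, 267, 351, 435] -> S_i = 99 + 84*i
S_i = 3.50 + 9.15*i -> [3.5, 12.65, 21.8, 30.95, 40.1]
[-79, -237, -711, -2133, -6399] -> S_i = -79*3^i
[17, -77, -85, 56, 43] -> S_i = Random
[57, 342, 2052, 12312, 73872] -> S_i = 57*6^i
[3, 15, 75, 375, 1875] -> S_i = 3*5^i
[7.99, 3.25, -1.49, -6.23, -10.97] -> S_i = 7.99 + -4.74*i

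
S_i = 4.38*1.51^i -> [4.38, 6.61, 9.99, 15.08, 22.77]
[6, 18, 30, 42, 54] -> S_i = 6 + 12*i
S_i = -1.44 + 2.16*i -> [-1.44, 0.72, 2.88, 5.04, 7.2]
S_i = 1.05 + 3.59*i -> [1.05, 4.64, 8.23, 11.82, 15.41]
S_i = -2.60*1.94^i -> [-2.6, -5.04, -9.79, -18.98, -36.83]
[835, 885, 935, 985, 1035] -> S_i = 835 + 50*i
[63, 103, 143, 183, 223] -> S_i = 63 + 40*i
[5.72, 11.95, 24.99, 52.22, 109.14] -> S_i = 5.72*2.09^i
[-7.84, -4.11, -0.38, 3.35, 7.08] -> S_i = -7.84 + 3.73*i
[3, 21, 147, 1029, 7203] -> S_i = 3*7^i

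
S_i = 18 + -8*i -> [18, 10, 2, -6, -14]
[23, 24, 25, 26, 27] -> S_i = 23 + 1*i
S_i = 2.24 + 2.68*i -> [2.24, 4.92, 7.6, 10.28, 12.96]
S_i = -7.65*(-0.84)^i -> [-7.65, 6.43, -5.4, 4.53, -3.81]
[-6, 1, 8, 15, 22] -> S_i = -6 + 7*i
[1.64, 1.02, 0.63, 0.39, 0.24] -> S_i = 1.64*0.62^i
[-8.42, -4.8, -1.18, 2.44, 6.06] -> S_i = -8.42 + 3.62*i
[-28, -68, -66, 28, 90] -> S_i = Random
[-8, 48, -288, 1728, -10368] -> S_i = -8*-6^i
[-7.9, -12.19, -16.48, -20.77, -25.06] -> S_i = -7.90 + -4.29*i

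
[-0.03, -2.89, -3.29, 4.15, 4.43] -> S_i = Random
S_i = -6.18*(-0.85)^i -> [-6.18, 5.25, -4.47, 3.8, -3.23]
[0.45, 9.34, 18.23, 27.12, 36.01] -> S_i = 0.45 + 8.89*i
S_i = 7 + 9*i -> [7, 16, 25, 34, 43]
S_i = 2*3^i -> [2, 6, 18, 54, 162]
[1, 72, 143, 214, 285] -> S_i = 1 + 71*i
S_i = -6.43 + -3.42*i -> [-6.43, -9.85, -13.27, -16.69, -20.11]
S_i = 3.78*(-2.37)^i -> [3.78, -8.96, 21.23, -50.32, 119.26]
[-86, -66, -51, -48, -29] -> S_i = Random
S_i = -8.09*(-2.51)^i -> [-8.09, 20.31, -50.97, 127.93, -321.1]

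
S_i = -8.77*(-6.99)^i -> [-8.77, 61.3, -428.5, 2995.24, -20936.7]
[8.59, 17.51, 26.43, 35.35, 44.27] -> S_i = 8.59 + 8.92*i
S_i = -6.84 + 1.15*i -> [-6.84, -5.69, -4.54, -3.39, -2.24]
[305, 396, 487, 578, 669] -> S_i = 305 + 91*i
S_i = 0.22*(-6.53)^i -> [0.22, -1.44, 9.38, -61.26, 400.01]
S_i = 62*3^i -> [62, 186, 558, 1674, 5022]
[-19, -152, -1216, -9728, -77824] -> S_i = -19*8^i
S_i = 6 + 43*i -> [6, 49, 92, 135, 178]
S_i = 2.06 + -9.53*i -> [2.06, -7.47, -17.0, -26.53, -36.06]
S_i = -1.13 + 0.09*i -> [-1.13, -1.04, -0.95, -0.86, -0.77]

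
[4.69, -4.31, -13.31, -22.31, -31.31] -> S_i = 4.69 + -9.00*i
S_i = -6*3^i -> [-6, -18, -54, -162, -486]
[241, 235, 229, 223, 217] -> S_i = 241 + -6*i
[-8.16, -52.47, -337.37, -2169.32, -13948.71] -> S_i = -8.16*6.43^i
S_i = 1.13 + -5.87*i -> [1.13, -4.74, -10.61, -16.48, -22.35]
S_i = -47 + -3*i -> [-47, -50, -53, -56, -59]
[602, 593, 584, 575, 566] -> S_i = 602 + -9*i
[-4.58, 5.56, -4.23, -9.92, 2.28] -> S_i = Random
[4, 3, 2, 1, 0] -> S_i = 4 + -1*i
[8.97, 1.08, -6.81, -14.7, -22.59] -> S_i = 8.97 + -7.89*i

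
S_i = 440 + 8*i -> [440, 448, 456, 464, 472]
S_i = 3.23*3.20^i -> [3.23, 10.34, 33.08, 105.84, 338.69]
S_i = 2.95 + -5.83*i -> [2.95, -2.88, -8.71, -14.54, -20.37]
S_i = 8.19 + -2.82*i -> [8.19, 5.37, 2.55, -0.27, -3.09]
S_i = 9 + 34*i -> [9, 43, 77, 111, 145]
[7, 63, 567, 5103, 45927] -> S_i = 7*9^i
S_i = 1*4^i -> [1, 4, 16, 64, 256]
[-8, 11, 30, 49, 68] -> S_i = -8 + 19*i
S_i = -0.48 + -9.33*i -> [-0.48, -9.81, -19.14, -28.47, -37.8]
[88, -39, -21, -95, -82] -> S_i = Random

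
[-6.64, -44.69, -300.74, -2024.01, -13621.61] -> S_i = -6.64*6.73^i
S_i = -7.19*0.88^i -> [-7.19, -6.33, -5.57, -4.9, -4.31]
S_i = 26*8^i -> [26, 208, 1664, 13312, 106496]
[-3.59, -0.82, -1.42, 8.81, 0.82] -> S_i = Random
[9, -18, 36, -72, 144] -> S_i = 9*-2^i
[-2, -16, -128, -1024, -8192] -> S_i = -2*8^i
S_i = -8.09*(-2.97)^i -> [-8.09, 24.03, -71.36, 211.94, -629.47]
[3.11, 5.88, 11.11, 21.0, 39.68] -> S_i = 3.11*1.89^i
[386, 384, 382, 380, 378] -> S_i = 386 + -2*i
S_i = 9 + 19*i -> [9, 28, 47, 66, 85]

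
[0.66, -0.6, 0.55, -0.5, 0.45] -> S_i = 0.66*(-0.91)^i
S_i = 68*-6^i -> [68, -408, 2448, -14688, 88128]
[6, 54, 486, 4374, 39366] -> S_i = 6*9^i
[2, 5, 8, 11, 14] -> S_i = 2 + 3*i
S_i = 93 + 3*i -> [93, 96, 99, 102, 105]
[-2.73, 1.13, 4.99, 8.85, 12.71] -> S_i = -2.73 + 3.86*i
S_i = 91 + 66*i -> [91, 157, 223, 289, 355]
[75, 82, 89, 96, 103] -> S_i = 75 + 7*i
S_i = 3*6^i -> [3, 18, 108, 648, 3888]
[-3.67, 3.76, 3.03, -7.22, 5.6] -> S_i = Random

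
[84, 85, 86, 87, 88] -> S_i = 84 + 1*i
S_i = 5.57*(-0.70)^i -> [5.57, -3.9, 2.73, -1.91, 1.34]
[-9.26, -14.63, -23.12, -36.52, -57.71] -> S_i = -9.26*1.58^i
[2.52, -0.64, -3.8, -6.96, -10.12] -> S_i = 2.52 + -3.16*i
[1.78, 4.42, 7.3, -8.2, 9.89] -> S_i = Random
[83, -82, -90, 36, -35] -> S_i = Random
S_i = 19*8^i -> [19, 152, 1216, 9728, 77824]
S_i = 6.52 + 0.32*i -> [6.52, 6.84, 7.16, 7.48, 7.8]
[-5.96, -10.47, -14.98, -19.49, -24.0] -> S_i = -5.96 + -4.51*i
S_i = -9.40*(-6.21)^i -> [-9.4, 58.37, -362.5, 2251.14, -13979.58]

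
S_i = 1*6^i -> [1, 6, 36, 216, 1296]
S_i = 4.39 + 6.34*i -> [4.39, 10.73, 17.07, 23.41, 29.75]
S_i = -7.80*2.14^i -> [-7.8, -16.69, -35.72, -76.44, -163.59]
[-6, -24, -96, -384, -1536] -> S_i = -6*4^i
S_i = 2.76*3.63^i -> [2.76, 10.02, 36.37, 132.02, 479.22]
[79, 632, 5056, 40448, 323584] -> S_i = 79*8^i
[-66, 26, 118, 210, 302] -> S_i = -66 + 92*i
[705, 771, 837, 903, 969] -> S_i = 705 + 66*i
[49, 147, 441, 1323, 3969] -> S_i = 49*3^i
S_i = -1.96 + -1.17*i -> [-1.96, -3.13, -4.3, -5.47, -6.64]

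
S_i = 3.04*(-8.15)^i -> [3.04, -24.78, 201.92, -1645.68, 13412.32]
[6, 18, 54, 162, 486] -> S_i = 6*3^i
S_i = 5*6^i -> [5, 30, 180, 1080, 6480]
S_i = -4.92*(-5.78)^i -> [-4.92, 28.44, -164.37, 950.05, -5491.32]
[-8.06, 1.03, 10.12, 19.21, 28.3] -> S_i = -8.06 + 9.09*i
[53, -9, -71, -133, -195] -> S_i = 53 + -62*i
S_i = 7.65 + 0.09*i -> [7.65, 7.74, 7.83, 7.92, 8.01]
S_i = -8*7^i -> [-8, -56, -392, -2744, -19208]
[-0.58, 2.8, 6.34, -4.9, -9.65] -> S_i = Random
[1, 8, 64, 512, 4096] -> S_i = 1*8^i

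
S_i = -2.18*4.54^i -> [-2.18, -9.9, -44.93, -204.0, -926.15]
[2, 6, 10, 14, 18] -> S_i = 2 + 4*i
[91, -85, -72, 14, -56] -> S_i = Random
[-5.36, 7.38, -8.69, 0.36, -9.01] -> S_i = Random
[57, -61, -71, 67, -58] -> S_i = Random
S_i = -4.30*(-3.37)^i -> [-4.3, 14.49, -48.83, 164.57, -554.61]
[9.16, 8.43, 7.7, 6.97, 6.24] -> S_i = 9.16 + -0.73*i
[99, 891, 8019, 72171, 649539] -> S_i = 99*9^i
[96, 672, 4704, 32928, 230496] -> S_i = 96*7^i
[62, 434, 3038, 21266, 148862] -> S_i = 62*7^i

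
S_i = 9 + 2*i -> [9, 11, 13, 15, 17]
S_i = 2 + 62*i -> [2, 64, 126, 188, 250]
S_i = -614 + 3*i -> [-614, -611, -608, -605, -602]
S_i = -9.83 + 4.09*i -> [-9.83, -5.74, -1.65, 2.44, 6.53]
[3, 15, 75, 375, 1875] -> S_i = 3*5^i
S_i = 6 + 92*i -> [6, 98, 190, 282, 374]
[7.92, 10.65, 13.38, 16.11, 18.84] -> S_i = 7.92 + 2.73*i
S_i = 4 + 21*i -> [4, 25, 46, 67, 88]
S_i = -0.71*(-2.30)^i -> [-0.71, 1.63, -3.76, 8.64, -19.87]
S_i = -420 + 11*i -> [-420, -409, -398, -387, -376]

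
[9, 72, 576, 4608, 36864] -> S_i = 9*8^i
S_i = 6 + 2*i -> [6, 8, 10, 12, 14]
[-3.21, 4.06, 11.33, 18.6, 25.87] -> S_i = -3.21 + 7.27*i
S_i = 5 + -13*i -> [5, -8, -21, -34, -47]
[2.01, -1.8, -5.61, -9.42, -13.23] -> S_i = 2.01 + -3.81*i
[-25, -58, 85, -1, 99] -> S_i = Random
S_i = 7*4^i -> [7, 28, 112, 448, 1792]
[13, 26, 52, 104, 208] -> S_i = 13*2^i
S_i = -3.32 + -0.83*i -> [-3.32, -4.15, -4.98, -5.81, -6.64]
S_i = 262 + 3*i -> [262, 265, 268, 271, 274]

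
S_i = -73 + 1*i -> [-73, -72, -71, -70, -69]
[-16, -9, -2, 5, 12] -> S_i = -16 + 7*i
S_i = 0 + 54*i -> [0, 54, 108, 162, 216]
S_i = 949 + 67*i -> [949, 1016, 1083, 1150, 1217]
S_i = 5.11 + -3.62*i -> [5.11, 1.49, -2.13, -5.75, -9.37]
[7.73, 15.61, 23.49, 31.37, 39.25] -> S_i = 7.73 + 7.88*i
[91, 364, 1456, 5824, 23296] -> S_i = 91*4^i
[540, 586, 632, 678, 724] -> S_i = 540 + 46*i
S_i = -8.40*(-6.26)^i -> [-8.4, 52.58, -329.18, 2060.64, -12899.61]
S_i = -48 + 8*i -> [-48, -40, -32, -24, -16]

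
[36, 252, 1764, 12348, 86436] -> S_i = 36*7^i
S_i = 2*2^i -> [2, 4, 8, 16, 32]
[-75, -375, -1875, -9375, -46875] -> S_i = -75*5^i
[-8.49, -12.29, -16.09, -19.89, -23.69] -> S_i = -8.49 + -3.80*i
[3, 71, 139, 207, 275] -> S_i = 3 + 68*i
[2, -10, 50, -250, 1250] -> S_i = 2*-5^i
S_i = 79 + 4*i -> [79, 83, 87, 91, 95]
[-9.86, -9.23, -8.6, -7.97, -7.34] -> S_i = -9.86 + 0.63*i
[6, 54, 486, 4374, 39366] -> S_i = 6*9^i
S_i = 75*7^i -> [75, 525, 3675, 25725, 180075]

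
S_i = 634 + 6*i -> [634, 640, 646, 652, 658]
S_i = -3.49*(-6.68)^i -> [-3.49, 23.31, -155.73, 1040.29, -6949.14]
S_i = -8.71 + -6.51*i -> [-8.71, -15.22, -21.73, -28.24, -34.75]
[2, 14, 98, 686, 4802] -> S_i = 2*7^i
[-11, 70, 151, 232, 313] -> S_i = -11 + 81*i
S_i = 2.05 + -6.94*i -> [2.05, -4.89, -11.83, -18.77, -25.71]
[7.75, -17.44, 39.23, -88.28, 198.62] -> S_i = 7.75*(-2.25)^i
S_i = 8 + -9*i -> [8, -1, -10, -19, -28]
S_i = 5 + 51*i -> [5, 56, 107, 158, 209]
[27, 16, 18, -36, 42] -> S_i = Random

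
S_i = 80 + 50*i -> [80, 130, 180, 230, 280]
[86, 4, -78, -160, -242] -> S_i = 86 + -82*i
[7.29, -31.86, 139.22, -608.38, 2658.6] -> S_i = 7.29*(-4.37)^i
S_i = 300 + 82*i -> [300, 382, 464, 546, 628]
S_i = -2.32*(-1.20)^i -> [-2.32, 2.78, -3.34, 4.01, -4.81]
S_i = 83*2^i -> [83, 166, 332, 664, 1328]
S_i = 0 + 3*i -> [0, 3, 6, 9, 12]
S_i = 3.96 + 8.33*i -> [3.96, 12.29, 20.62, 28.95, 37.28]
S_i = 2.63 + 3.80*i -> [2.63, 6.43, 10.23, 14.03, 17.83]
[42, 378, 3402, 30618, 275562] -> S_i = 42*9^i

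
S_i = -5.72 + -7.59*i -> [-5.72, -13.31, -20.9, -28.49, -36.08]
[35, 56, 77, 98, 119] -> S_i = 35 + 21*i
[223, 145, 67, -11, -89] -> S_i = 223 + -78*i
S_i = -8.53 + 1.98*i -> [-8.53, -6.55, -4.57, -2.59, -0.61]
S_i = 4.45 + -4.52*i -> [4.45, -0.07, -4.59, -9.11, -13.63]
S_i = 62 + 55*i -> [62, 117, 172, 227, 282]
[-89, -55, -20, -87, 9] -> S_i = Random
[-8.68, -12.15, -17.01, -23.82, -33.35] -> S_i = -8.68*1.40^i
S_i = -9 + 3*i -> [-9, -6, -3, 0, 3]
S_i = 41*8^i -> [41, 328, 2624, 20992, 167936]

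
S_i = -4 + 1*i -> [-4, -3, -2, -1, 0]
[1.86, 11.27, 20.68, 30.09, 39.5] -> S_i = 1.86 + 9.41*i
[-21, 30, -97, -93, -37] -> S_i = Random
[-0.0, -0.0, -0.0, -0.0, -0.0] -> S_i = -0.00*2.30^i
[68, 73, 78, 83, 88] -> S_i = 68 + 5*i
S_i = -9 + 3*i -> [-9, -6, -3, 0, 3]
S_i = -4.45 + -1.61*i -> [-4.45, -6.06, -7.67, -9.28, -10.89]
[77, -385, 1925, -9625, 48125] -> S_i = 77*-5^i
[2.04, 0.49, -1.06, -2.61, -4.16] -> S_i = 2.04 + -1.55*i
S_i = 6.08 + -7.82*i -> [6.08, -1.74, -9.56, -17.38, -25.2]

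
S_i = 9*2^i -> [9, 18, 36, 72, 144]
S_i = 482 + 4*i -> [482, 486, 490, 494, 498]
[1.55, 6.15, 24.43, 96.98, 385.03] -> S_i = 1.55*3.97^i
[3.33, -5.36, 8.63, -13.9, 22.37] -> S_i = 3.33*(-1.61)^i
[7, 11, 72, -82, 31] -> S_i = Random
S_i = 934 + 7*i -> [934, 941, 948, 955, 962]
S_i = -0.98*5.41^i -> [-0.98, -5.3, -28.68, -155.17, -839.49]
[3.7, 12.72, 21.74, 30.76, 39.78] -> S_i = 3.70 + 9.02*i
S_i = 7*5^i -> [7, 35, 175, 875, 4375]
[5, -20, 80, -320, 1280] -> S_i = 5*-4^i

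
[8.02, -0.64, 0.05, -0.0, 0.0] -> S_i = 8.02*(-0.08)^i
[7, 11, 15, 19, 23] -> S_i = 7 + 4*i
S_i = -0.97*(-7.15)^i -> [-0.97, 6.94, -49.59, 354.56, -2535.1]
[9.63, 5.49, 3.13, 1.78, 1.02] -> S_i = 9.63*0.57^i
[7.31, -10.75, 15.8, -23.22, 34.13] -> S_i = 7.31*(-1.47)^i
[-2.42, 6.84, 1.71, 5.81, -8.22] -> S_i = Random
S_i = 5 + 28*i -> [5, 33, 61, 89, 117]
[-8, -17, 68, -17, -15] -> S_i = Random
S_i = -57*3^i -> [-57, -171, -513, -1539, -4617]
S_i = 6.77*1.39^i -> [6.77, 9.41, 13.08, 18.18, 25.27]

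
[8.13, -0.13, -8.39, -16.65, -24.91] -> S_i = 8.13 + -8.26*i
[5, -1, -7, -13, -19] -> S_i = 5 + -6*i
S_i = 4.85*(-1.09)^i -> [4.85, -5.29, 5.76, -6.28, 6.85]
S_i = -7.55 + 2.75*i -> [-7.55, -4.8, -2.05, 0.7, 3.45]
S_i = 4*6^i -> [4, 24, 144, 864, 5184]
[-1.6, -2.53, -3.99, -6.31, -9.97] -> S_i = -1.60*1.58^i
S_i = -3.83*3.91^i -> [-3.83, -14.98, -58.55, -228.94, -895.17]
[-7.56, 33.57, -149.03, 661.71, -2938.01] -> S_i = -7.56*(-4.44)^i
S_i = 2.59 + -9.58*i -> [2.59, -6.99, -16.57, -26.15, -35.73]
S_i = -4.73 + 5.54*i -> [-4.73, 0.81, 6.35, 11.89, 17.43]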